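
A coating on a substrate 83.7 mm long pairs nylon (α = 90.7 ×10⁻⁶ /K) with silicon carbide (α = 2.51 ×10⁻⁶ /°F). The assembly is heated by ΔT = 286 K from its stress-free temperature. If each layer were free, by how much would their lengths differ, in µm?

silicon carbide: α = 2.51×10⁻⁶/°F × 9/5 = 4.52×10⁻⁶/K.
Δα = |90.7 − 4.52|×10⁻⁶/K = 86.2×10⁻⁶/K.
ΔL_mismatch = Δα·L·ΔT = 86.2×10⁻⁶ × 83.7 mm × 286.0 K = 2060 µm.

2060 µm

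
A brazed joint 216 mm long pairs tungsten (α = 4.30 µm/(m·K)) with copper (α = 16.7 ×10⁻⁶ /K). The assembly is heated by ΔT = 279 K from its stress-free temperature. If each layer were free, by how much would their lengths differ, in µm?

Δα = |4.30 − 16.7|×10⁻⁶/K = 12.4×10⁻⁶/K.
ΔL_mismatch = Δα·L·ΔT = 12.4×10⁻⁶ × 216.0 mm × 279.0 K = 747 µm.

747 µm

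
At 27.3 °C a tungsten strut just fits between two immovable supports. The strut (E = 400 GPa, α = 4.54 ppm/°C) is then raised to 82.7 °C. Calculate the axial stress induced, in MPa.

101 MPa

ΔT = 55.40 K. Constrained thermal stress σ = E·α·ΔT = 400.0×10³ MPa × 4.54×10⁻⁶ × 55.40 = 101 MPa (compressive).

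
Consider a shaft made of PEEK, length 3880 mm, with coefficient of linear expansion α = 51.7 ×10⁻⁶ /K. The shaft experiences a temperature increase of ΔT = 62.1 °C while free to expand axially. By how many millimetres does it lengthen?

12.5 mm

ΔL = α·L₀·ΔT = 51.7×10⁻⁶ × 3880 mm × 62.10 K = 12.5 mm.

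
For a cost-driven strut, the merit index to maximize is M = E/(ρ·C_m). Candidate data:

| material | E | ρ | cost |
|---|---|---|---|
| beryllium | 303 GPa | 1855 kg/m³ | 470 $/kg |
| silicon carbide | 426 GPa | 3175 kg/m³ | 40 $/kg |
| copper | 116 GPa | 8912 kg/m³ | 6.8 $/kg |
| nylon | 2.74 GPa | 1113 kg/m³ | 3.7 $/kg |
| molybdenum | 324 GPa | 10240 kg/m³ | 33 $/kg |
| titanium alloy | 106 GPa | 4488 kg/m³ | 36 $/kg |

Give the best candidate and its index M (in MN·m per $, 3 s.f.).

silicon carbide, M = 3.35 MN·m per $

Evaluate M for each candidate:
  silicon carbide: M = 3.35 MN·m per $
  copper: M = 1.91 MN·m per $
  molybdenum: M = 0.959 MN·m per $
  nylon: M = 0.665 MN·m per $
  titanium alloy: M = 0.656 MN·m per $
  beryllium: M = 0.348 MN·m per $
Silicon carbide has the largest M.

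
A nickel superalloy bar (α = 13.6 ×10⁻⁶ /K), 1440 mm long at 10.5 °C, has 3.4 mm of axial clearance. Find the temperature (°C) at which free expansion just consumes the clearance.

184 °C

α·L₀·ΔT = 3.4 mm ⇒ ΔT = 3.4 / (13.6×10⁻⁶ × 1440.0) = 173.6 K.
T = 10.5 + 173.6 = 184.1 °C.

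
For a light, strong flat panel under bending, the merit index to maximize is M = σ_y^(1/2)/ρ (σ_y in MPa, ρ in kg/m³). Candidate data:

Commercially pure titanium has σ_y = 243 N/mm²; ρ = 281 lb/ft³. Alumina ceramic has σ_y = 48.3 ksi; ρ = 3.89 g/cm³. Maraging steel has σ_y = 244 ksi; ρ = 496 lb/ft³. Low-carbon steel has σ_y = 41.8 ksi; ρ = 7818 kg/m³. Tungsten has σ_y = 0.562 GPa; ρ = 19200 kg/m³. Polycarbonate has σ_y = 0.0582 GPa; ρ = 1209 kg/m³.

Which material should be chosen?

Convert each candidate to consistent units, then evaluate M:
  commercially pure titanium: σ_y = 243.0 MPa, ρ = 4501 kg/m³
  alumina ceramic: σ_y = 333.0 MPa, ρ = 3890 kg/m³
  maraging steel: σ_y = 1682 MPa, ρ = 7945 kg/m³
  low-carbon steel: σ_y = 288.2 MPa, ρ = 7818 kg/m³
  tungsten: σ_y = 562.0 MPa, ρ = 19200 kg/m³
  polycarbonate: σ_y = 58.20 MPa, ρ = 1209 kg/m³
  polycarbonate: M = 6.31×10⁻³
  maraging steel: M = 5.16×10⁻³
  alumina ceramic: M = 4.69×10⁻³
  commercially pure titanium: M = 3.46×10⁻³
  low-carbon steel: M = 2.17×10⁻³
  tungsten: M = 1.23×10⁻³
Polycarbonate has the largest M.

polycarbonate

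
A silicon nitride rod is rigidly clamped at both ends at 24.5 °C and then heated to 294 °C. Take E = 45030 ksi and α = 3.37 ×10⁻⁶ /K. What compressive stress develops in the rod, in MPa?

E = 45030 ksi = 310.5 GPa.
ΔT = 269.5 K. Constrained thermal stress σ = E·α·ΔT = 310.5×10³ MPa × 3.37×10⁻⁶ × 269.5 = 282 MPa (compressive).

282 MPa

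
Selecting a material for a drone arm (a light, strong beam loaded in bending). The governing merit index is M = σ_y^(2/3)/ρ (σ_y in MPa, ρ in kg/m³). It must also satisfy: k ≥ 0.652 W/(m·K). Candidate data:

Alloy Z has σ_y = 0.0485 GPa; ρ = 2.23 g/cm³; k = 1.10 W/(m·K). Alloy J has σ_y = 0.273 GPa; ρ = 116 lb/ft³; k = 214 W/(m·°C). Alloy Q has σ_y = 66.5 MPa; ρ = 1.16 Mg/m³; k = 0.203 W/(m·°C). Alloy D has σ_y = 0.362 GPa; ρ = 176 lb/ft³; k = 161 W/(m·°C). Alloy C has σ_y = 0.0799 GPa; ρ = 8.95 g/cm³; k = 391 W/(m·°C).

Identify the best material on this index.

alloy J

Screen on constraints: k ≥ 0.652 W/(m·K). Survivors: alloy Z, alloy J, alloy D, alloy C.
Convert each candidate to consistent units, then evaluate M:
  alloy Z: σ_y = 48.50 MPa, ρ = 2230 kg/m³
  alloy J: σ_y = 273.0 MPa, ρ = 1858 kg/m³
  alloy D: σ_y = 362.0 MPa, ρ = 2819 kg/m³
  alloy C: σ_y = 79.90 MPa, ρ = 8950 kg/m³
  alloy J: M = 22.6×10⁻³
  alloy D: M = 18.0×10⁻³
  alloy Z: M = 5.96×10⁻³
  alloy C: M = 2.07×10⁻³
Highest index: alloy J.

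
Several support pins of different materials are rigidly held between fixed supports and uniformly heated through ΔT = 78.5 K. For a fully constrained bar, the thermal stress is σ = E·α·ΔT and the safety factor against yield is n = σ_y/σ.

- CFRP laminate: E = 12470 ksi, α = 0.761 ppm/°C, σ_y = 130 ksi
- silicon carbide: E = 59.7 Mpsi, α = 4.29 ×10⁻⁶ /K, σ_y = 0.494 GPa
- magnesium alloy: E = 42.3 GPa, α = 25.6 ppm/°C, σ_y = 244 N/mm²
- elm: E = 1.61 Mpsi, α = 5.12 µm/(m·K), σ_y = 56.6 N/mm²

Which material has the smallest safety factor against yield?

magnesium alloy

Converting E to GPa, α to ×10⁻⁶/K, σ_y to MPa, then σ and n for each:
  CFRP laminate: E = 85.98, α = 0.761, σ_y = 896.3 → σ = 5.14 MPa, n = 175
  silicon carbide: E = 411.6, α = 4.29, σ_y = 494.0 → σ = 139 MPa, n = 3.56
  magnesium alloy: E = 42.30, α = 25.6, σ_y = 244.0 → σ = 85.0 MPa, n = 2.87
  elm: E = 11.10, α = 5.12, σ_y = 56.60 → σ = 4.46 MPa, n = 12.7
Magnesium alloy has the lowest safety factor, n = 2.87.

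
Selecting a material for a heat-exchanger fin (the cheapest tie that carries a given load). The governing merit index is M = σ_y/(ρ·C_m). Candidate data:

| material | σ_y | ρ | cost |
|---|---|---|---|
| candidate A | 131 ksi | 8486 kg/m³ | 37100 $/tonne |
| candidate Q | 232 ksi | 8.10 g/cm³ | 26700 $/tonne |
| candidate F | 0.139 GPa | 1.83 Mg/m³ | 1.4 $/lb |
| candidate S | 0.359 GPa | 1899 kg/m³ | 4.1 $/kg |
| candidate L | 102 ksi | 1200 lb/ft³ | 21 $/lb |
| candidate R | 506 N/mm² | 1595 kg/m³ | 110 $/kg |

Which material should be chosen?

After converting to SI:
  candidate A: σ_y = 903.2 MPa, ρ = 8486 kg/m³, cost = 37.10 $/kg
  candidate Q: σ_y = 1600 MPa, ρ = 8100 kg/m³, cost = 26.70 $/kg
  candidate F: σ_y = 139.0 MPa, ρ = 1830 kg/m³, cost = 3.086 $/kg
  candidate S: σ_y = 359.0 MPa, ρ = 1899 kg/m³, cost = 4.100 $/kg
  candidate L: σ_y = 703.3 MPa, ρ = 19220 kg/m³, cost = 46.30 $/kg
  candidate R: σ_y = 506.0 MPa, ρ = 1595 kg/m³, cost = 110.0 $/kg
  candidate S: M = 46.1 kN·m per $
  candidate F: M = 24.6 kN·m per $
  candidate Q: M = 7.40 kN·m per $
  candidate R: M = 2.88 kN·m per $
  candidate A: M = 2.87 kN·m per $
  candidate L: M = 0.790 kN·m per $
Highest index: candidate S.

candidate S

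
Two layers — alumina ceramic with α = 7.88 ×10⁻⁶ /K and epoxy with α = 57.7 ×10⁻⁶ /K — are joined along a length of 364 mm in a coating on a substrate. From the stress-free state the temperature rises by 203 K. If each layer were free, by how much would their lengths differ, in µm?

Δα = |7.88 − 57.7|×10⁻⁶/K = 49.8×10⁻⁶/K.
ΔL_mismatch = Δα·L·ΔT = 49.8×10⁻⁶ × 364.0 mm × 203.0 K = 3680 µm.

3680 µm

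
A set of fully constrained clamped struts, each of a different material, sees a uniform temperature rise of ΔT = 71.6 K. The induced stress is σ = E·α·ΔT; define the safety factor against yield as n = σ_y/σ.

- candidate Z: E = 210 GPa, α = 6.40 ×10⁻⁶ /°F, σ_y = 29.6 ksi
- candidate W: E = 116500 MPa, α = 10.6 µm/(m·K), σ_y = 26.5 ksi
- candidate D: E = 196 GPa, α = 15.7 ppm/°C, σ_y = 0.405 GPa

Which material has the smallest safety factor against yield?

candidate Z

Converting E to GPa, α to ×10⁻⁶/K, σ_y to MPa, then σ and n for each:
  candidate Z: E = 210.0, α = 11.5, σ_y = 204.1 → σ = 173 MPa, n = 1.18
  candidate W: E = 116.5, α = 10.6, σ_y = 182.7 → σ = 88.4 MPa, n = 2.07
  candidate D: E = 196.0, α = 15.7, σ_y = 405.0 → σ = 220 MPa, n = 1.84
Smallest n: candidate Z with n = 1.18.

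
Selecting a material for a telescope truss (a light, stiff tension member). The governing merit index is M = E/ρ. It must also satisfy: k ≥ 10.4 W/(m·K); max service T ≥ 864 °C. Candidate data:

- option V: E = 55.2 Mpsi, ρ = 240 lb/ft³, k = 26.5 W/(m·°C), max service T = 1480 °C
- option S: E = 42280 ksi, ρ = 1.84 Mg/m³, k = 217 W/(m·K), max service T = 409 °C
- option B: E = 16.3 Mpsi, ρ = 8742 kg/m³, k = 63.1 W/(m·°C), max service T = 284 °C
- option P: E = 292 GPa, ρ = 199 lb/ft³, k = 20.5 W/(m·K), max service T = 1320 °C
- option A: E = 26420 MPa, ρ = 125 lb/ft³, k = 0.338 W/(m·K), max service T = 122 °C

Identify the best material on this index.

Screen on constraints: k ≥ 10.4 W/(m·K); max service T ≥ 864 °C. Survivors: option V, option P.
Convert each candidate to consistent units, then evaluate M:
  option V: E = 380.6 GPa, ρ = 3844 kg/m³
  option P: E = 292.0 GPa, ρ = 3188 kg/m³
  option V: M = 99.0 MN·m/kg
  option P: M = 91.6 MN·m/kg
Highest index: option V.

option V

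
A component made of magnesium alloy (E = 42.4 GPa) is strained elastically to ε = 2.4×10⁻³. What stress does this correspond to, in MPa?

102 MPa

σ = E·ε = 42400 MPa × 2.4×10⁻³ = 102 MPa.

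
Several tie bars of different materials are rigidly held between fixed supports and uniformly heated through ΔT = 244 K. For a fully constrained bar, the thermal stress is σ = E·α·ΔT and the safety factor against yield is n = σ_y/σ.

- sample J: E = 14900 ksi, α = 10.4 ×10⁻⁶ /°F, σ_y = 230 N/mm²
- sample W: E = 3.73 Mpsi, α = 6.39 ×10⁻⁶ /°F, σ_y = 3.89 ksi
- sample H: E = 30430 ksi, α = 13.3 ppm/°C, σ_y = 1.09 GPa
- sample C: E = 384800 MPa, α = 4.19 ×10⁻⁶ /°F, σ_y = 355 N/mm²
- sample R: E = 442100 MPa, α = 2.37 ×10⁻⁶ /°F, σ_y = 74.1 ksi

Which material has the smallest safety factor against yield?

sample W

With everything in SI (GPa, ×10⁻⁶/K, MPa):
  sample J: E = 102.7, α = 18.7, σ_y = 230.0 → σ = 469 MPa, n = 0.490
  sample W: E = 25.72, α = 11.5, σ_y = 26.82 → σ = 72.2 MPa, n = 0.372
  sample H: E = 209.8, α = 13.3, σ_y = 1090 → σ = 681 MPa, n = 1.60
  sample C: E = 384.8, α = 7.54, σ_y = 355.0 → σ = 708 MPa, n = 0.501
  sample R: E = 442.1, α = 4.27, σ_y = 510.9 → σ = 460 MPa, n = 1.11
The minimum is sample W at n = 0.372.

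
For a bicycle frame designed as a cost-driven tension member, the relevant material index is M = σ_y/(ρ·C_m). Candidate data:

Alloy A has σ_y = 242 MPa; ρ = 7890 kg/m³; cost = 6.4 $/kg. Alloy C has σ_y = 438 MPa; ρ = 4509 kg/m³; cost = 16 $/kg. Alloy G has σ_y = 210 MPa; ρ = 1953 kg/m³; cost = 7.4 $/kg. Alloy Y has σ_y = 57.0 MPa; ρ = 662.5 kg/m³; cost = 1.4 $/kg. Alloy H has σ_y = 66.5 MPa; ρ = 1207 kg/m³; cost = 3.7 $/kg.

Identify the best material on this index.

Computing M directly (units already consistent):
  alloy Y: M = 61.5 kN·m per $
  alloy H: M = 14.9 kN·m per $
  alloy G: M = 14.5 kN·m per $
  alloy C: M = 6.07 kN·m per $
  alloy A: M = 4.79 kN·m per $
Alloy Y ranks first.

alloy Y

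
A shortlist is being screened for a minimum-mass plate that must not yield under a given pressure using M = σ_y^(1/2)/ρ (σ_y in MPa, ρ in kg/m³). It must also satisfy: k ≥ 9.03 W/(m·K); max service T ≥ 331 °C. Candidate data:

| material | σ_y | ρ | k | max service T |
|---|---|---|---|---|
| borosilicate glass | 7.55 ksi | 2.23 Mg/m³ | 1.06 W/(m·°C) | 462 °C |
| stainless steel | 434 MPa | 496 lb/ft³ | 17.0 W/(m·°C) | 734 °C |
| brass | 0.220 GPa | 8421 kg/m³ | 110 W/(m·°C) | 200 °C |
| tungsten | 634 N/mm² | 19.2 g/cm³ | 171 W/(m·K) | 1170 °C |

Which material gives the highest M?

Screen on constraints: k ≥ 9.03 W/(m·K); max service T ≥ 331 °C. Survivors: stainless steel, tungsten.
Convert each candidate to consistent units, then evaluate M:
  stainless steel: σ_y = 434.0 MPa, ρ = 7945 kg/m³
  tungsten: σ_y = 634.0 MPa, ρ = 19200 kg/m³
  stainless steel: M = 2.62×10⁻³
  tungsten: M = 1.31×10⁻³
The maximum is for stainless steel.

stainless steel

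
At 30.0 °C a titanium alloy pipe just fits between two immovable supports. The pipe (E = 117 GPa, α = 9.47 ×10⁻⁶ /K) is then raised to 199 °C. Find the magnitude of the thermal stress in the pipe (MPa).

187 MPa

ΔT = 169.0 K. Constrained thermal stress σ = E·α·ΔT = 117.0×10³ MPa × 9.47×10⁻⁶ × 169.0 = 187 MPa (compressive).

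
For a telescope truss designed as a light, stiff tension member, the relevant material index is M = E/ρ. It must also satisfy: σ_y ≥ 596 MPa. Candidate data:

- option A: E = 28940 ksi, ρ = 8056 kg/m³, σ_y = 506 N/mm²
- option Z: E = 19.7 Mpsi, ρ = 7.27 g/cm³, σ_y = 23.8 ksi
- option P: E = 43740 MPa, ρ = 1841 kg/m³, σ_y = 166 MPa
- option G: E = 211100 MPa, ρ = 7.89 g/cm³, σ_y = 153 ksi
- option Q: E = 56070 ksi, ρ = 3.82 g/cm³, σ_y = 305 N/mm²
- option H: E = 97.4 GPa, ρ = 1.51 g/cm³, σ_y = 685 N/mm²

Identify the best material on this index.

Screen on constraints: σ_y ≥ 596 MPa. Survivors: option G, option H.
In SI units:
  option G: E = 211.1 GPa, ρ = 7890 kg/m³
  option H: E = 97.40 GPa, ρ = 1510 kg/m³
  option H: M = 64.5 MN·m/kg
  option G: M = 26.8 MN·m/kg
Option H has the largest M.

option H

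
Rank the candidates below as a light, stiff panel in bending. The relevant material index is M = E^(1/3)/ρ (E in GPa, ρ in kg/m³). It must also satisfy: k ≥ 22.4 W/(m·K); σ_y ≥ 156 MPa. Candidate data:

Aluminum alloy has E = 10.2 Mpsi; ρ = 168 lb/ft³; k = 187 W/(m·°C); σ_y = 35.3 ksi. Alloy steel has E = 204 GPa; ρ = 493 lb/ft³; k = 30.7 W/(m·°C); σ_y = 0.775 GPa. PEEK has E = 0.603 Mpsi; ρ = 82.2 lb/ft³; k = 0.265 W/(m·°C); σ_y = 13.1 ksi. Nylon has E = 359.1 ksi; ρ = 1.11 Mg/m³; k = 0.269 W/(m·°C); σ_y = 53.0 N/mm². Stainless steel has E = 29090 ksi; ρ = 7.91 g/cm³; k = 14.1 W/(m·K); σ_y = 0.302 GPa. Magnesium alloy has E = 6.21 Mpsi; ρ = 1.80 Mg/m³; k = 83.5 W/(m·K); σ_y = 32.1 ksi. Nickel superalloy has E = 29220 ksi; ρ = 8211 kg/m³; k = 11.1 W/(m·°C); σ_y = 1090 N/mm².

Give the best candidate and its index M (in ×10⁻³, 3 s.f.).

Screen on constraints: k ≥ 22.4 W/(m·K); σ_y ≥ 156 MPa. Survivors: aluminum alloy, alloy steel, magnesium alloy.
In SI units:
  aluminum alloy: E = 70.33 GPa, ρ = 2691 kg/m³
  alloy steel: E = 204.0 GPa, ρ = 7897 kg/m³
  magnesium alloy: E = 42.82 GPa, ρ = 1800 kg/m³
  magnesium alloy: M = 1.94×10⁻³
  aluminum alloy: M = 1.53×10⁻³
  alloy steel: M = 0.745×10⁻³
Magnesium alloy has the largest M.

magnesium alloy, M = 1.94×10⁻³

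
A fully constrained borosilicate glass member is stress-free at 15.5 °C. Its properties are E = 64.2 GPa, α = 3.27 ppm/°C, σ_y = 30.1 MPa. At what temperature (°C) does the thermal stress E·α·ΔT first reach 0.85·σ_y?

E·α·ΔT = 25.59 MPa ⇒ ΔT = 25.59 / (64.20×10³ × 3.27×10⁻⁶) = 121.9 K.
T = 15.5 + 121.9 = 137.4 °C.

137 °C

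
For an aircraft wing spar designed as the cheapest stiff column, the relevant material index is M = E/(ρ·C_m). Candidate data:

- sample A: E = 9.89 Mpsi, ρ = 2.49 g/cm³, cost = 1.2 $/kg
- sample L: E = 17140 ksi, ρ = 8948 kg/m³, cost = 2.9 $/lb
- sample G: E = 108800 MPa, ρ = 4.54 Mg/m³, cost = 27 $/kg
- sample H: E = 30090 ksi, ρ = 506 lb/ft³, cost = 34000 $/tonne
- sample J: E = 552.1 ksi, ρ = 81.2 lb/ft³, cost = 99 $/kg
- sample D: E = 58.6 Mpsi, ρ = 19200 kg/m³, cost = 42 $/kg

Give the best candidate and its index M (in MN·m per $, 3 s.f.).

After converting to SI:
  sample A: E = 68.19 GPa, ρ = 2490 kg/m³, cost = 1.200 $/kg
  sample L: E = 118.2 GPa, ρ = 8948 kg/m³, cost = 6.393 $/kg
  sample G: E = 108.8 GPa, ρ = 4540 kg/m³, cost = 27.00 $/kg
  sample H: E = 207.5 GPa, ρ = 8105 kg/m³, cost = 34.00 $/kg
  sample J: E = 3.807 GPa, ρ = 1301 kg/m³, cost = 99.00 $/kg
  sample D: E = 404.0 GPa, ρ = 19200 kg/m³, cost = 42.00 $/kg
  sample A: M = 22.8 MN·m per $
  sample L: M = 2.07 MN·m per $
  sample G: M = 0.888 MN·m per $
  sample H: M = 0.753 MN·m per $
  sample D: M = 0.501 MN·m per $
  sample J: M = 0.0296 MN·m per $
The maximum is for sample A.

sample A, M = 22.8 MN·m per $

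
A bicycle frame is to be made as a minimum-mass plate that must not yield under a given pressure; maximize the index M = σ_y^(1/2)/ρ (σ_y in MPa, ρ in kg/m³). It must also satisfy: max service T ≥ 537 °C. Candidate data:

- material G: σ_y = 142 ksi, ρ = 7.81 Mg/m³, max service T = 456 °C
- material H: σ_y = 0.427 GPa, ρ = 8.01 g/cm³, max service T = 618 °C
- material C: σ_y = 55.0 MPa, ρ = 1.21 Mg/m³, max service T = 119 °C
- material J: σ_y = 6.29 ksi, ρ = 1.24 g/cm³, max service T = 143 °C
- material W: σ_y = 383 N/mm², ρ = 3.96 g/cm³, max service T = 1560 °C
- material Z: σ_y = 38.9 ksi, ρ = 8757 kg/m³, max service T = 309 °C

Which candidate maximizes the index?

Screen on constraints: max service T ≥ 537 °C. Survivors: material H, material W.
After converting to SI:
  material H: σ_y = 427.0 MPa, ρ = 8010 kg/m³
  material W: σ_y = 383.0 MPa, ρ = 3960 kg/m³
  material W: M = 4.94×10⁻³
  material H: M = 2.58×10⁻³
Highest index: material W.

material W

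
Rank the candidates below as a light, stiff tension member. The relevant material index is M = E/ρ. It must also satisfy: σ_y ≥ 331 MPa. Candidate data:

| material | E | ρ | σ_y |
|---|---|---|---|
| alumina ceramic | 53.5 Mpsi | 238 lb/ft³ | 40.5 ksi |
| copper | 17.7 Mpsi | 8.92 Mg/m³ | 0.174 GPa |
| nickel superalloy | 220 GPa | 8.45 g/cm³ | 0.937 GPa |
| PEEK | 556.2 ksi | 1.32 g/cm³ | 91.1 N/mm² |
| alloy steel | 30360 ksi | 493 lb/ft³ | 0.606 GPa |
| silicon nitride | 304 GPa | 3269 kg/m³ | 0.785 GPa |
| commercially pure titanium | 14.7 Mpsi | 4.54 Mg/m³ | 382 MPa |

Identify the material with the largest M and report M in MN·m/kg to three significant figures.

Screen on constraints: σ_y ≥ 331 MPa. Survivors: nickel superalloy, alloy steel, silicon nitride, commercially pure titanium.
Putting every candidate on a common basis:
  nickel superalloy: E = 220.0 GPa, ρ = 8450 kg/m³
  alloy steel: E = 209.3 GPa, ρ = 7897 kg/m³
  silicon nitride: E = 304.0 GPa, ρ = 3269 kg/m³
  commercially pure titanium: E = 101.4 GPa, ρ = 4540 kg/m³
  silicon nitride: M = 93.0 MN·m/kg
  alloy steel: M = 26.5 MN·m/kg
  nickel superalloy: M = 26.0 MN·m/kg
  commercially pure titanium: M = 22.3 MN·m/kg
Highest index: silicon nitride.

silicon nitride, M = 93.0 MN·m/kg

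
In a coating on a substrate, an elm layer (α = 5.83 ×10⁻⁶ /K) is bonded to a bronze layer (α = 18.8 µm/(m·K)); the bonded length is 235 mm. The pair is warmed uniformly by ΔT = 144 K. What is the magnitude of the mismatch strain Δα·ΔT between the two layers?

1.87×10⁻³

Δα = |5.83 − 18.8|×10⁻⁶/K = 13.0×10⁻⁶/K.
Mismatch strain = Δα·ΔT = 13.0×10⁻⁶ × 144.0 = 1.87×10⁻³.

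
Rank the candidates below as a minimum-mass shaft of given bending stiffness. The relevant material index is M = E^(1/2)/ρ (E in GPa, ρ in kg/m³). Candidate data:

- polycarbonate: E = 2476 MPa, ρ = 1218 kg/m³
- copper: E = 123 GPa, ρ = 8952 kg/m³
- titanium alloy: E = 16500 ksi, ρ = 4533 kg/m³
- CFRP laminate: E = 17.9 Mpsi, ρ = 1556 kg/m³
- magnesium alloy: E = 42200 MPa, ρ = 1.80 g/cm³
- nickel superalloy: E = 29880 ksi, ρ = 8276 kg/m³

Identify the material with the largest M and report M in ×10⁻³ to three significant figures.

Normalizing units and computing the index:
  polycarbonate: E = 2.476 GPa, ρ = 1218 kg/m³
  copper: E = 123.0 GPa, ρ = 8952 kg/m³
  titanium alloy: E = 113.8 GPa, ρ = 4533 kg/m³
  CFRP laminate: E = 123.4 GPa, ρ = 1556 kg/m³
  magnesium alloy: E = 42.20 GPa, ρ = 1800 kg/m³
  nickel superalloy: E = 206.0 GPa, ρ = 8276 kg/m³
  CFRP laminate: M = 7.14×10⁻³
  magnesium alloy: M = 3.61×10⁻³
  titanium alloy: M = 2.35×10⁻³
  nickel superalloy: M = 1.73×10⁻³
  polycarbonate: M = 1.29×10⁻³
  copper: M = 1.24×10⁻³
CFRP laminate ranks first.

CFRP laminate, M = 7.14×10⁻³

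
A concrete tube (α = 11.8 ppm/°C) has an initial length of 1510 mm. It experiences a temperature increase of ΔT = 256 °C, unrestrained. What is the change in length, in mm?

4.56 mm

ΔL = α·L₀·ΔT = 11.8×10⁻⁶ × 1510 mm × 256.0 K = 4.56 mm.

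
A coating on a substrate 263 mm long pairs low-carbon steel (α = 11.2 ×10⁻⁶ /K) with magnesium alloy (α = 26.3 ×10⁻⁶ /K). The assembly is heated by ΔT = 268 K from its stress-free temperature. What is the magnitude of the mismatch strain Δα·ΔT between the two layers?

Δα = |11.2 − 26.3|×10⁻⁶/K = 15.1×10⁻⁶/K.
Mismatch strain = Δα·ΔT = 15.1×10⁻⁶ × 268.0 = 4.05×10⁻³.

4.05×10⁻³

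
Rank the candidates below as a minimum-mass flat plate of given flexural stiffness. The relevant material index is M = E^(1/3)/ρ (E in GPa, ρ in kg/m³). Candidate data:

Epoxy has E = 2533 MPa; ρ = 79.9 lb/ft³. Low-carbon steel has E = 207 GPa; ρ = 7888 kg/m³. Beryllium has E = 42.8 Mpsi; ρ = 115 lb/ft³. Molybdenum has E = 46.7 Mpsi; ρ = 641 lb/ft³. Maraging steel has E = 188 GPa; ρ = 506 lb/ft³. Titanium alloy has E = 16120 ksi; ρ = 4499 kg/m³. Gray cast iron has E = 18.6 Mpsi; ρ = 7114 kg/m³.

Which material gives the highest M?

Putting every candidate on a common basis:
  epoxy: E = 2.533 GPa, ρ = 1280 kg/m³
  low-carbon steel: E = 207.0 GPa, ρ = 7888 kg/m³
  beryllium: E = 295.1 GPa, ρ = 1842 kg/m³
  molybdenum: E = 322.0 GPa, ρ = 10270 kg/m³
  maraging steel: E = 188.0 GPa, ρ = 8105 kg/m³
  titanium alloy: E = 111.1 GPa, ρ = 4499 kg/m³
  gray cast iron: E = 128.2 GPa, ρ = 7114 kg/m³
  beryllium: M = 3.61×10⁻³
  titanium alloy: M = 1.07×10⁻³
  epoxy: M = 1.07×10⁻³
  low-carbon steel: M = 0.750×10⁻³
  gray cast iron: M = 0.709×10⁻³
  maraging steel: M = 0.707×10⁻³
  molybdenum: M = 0.668×10⁻³
Highest index: beryllium.

beryllium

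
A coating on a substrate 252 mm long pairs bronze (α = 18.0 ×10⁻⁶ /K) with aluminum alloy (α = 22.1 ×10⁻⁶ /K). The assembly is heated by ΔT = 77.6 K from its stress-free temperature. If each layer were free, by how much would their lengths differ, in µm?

Δα = |18.0 − 22.1|×10⁻⁶/K = 4.10×10⁻⁶/K.
ΔL_mismatch = Δα·L·ΔT = 4.10×10⁻⁶ × 252.0 mm × 77.6 K = 80.2 µm.

80.2 µm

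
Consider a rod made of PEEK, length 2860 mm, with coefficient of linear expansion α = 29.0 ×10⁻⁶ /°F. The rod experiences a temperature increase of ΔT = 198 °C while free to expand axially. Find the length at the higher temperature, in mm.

Convert α: 29.0×10⁻⁶/°F × (9/5) = 52.2×10⁻⁶/K.
ΔL = α·L₀·ΔT = 52.2×10⁻⁶ × 2860 mm × 198.0 K = 29.6 mm.
L = L₀ + ΔL = 2860 + 29.6 = 2889.6 mm.

2889.6 mm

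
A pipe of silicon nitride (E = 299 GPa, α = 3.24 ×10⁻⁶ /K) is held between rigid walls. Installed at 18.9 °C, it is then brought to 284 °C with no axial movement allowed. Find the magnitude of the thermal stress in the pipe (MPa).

257 MPa

ΔT = 265.1 K. Constrained thermal stress σ = E·α·ΔT = 299.0×10³ MPa × 3.24×10⁻⁶ × 265.1 = 257 MPa (compressive).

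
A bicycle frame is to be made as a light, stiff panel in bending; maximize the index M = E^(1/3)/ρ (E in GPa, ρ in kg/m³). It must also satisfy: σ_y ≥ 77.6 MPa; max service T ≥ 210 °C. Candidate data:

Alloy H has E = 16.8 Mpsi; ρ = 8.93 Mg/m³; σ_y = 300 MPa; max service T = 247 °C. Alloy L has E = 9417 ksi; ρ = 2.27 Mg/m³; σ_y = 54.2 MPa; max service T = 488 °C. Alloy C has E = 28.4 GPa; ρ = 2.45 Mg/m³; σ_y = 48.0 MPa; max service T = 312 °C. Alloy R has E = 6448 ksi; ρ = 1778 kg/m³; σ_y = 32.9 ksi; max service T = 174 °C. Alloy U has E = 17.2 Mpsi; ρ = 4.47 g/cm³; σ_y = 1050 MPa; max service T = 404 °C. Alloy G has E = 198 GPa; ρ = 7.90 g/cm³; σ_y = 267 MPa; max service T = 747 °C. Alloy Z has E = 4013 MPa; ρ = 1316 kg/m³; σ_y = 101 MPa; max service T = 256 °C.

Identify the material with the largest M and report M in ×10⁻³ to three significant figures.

alloy Z, M = 1.21×10⁻³

Screen on constraints: σ_y ≥ 77.6 MPa; max service T ≥ 210 °C. Survivors: alloy H, alloy U, alloy G, alloy Z.
Putting every candidate on a common basis:
  alloy H: E = 115.8 GPa, ρ = 8930 kg/m³
  alloy U: E = 118.6 GPa, ρ = 4470 kg/m³
  alloy G: E = 198.0 GPa, ρ = 7900 kg/m³
  alloy Z: E = 4.013 GPa, ρ = 1316 kg/m³
  alloy Z: M = 1.21×10⁻³
  alloy U: M = 1.10×10⁻³
  alloy G: M = 0.738×10⁻³
  alloy H: M = 0.546×10⁻³
The maximum is for alloy Z.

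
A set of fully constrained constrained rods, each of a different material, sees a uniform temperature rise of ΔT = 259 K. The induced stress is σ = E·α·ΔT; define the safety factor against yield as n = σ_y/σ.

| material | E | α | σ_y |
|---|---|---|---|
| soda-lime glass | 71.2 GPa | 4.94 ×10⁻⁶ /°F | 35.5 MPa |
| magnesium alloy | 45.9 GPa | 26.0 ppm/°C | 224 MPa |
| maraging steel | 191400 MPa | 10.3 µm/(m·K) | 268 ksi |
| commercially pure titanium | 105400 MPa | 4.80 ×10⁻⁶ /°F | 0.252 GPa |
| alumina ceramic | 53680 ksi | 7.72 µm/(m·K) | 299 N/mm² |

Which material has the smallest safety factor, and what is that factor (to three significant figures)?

soda-lime glass, n = 0.216

Per material, after unit conversion:
  soda-lime glass: E = 71.20, α = 8.89, σ_y = 35.50 → σ = 164 MPa, n = 0.216
  magnesium alloy: E = 45.90, α = 26.0, σ_y = 224.0 → σ = 309 MPa, n = 0.725
  maraging steel: E = 191.4, α = 10.3, σ_y = 1848 → σ = 511 MPa, n = 3.62
  commercially pure titanium: E = 105.4, α = 8.64, σ_y = 252.0 → σ = 236 MPa, n = 1.07
  alumina ceramic: E = 370.1, α = 7.72, σ_y = 299.0 → σ = 740 MPa, n = 0.404
The minimum is soda-lime glass at n = 0.216.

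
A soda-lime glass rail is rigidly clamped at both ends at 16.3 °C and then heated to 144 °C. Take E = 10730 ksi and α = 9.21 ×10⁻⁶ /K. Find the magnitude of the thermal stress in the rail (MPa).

87.0 MPa

E = 10730 ksi = 73.98 GPa.
ΔT = 127.7 K. Constrained thermal stress σ = E·α·ΔT = 73.98×10³ MPa × 9.21×10⁻⁶ × 127.7 = 87.0 MPa (compressive).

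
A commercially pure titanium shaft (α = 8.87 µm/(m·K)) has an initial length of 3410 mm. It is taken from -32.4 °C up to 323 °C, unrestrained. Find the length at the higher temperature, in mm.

ΔT = 323 − (-32.4) = 355.4 K.
ΔL = α·L₀·ΔT = 8.87×10⁻⁶ × 3410 mm × 355.4 K = 10.7 mm.
L = L₀ + ΔL = 3410 + 10.7 = 3420.7 mm.

3420.7 mm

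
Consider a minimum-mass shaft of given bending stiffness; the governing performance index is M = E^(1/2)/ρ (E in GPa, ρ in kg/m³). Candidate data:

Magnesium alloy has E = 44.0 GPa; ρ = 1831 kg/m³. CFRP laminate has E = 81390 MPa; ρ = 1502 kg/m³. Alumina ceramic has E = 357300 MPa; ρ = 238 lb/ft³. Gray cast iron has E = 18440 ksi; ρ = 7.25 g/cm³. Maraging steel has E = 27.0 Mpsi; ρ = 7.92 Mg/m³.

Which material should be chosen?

In SI units:
  magnesium alloy: E = 44.00 GPa, ρ = 1831 kg/m³
  CFRP laminate: E = 81.39 GPa, ρ = 1502 kg/m³
  alumina ceramic: E = 357.3 GPa, ρ = 3812 kg/m³
  gray cast iron: E = 127.1 GPa, ρ = 7250 kg/m³
  maraging steel: E = 186.2 GPa, ρ = 7920 kg/m³
  CFRP laminate: M = 6.01×10⁻³
  alumina ceramic: M = 4.96×10⁻³
  magnesium alloy: M = 3.62×10⁻³
  maraging steel: M = 1.72×10⁻³
  gray cast iron: M = 1.56×10⁻³
CFRP laminate ranks first.

CFRP laminate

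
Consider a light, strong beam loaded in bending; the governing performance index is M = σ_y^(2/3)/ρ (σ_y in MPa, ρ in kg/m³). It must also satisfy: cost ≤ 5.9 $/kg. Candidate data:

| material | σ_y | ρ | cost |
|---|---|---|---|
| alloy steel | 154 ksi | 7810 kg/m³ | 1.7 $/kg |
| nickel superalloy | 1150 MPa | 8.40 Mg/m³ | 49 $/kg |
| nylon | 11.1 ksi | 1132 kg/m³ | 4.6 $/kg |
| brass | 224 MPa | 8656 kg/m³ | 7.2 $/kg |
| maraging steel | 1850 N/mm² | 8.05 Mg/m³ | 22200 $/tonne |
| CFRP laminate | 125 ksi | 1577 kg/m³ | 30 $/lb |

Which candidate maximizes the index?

Screen on constraints: cost ≤ 5.9 $/kg. Survivors: alloy steel, nylon.
After converting to SI:
  alloy steel: σ_y = 1062 MPa, ρ = 7810 kg/m³
  nylon: σ_y = 76.53 MPa, ρ = 1132 kg/m³
  nylon: M = 15.9×10⁻³
  alloy steel: M = 13.3×10⁻³
Nylon ranks first.

nylon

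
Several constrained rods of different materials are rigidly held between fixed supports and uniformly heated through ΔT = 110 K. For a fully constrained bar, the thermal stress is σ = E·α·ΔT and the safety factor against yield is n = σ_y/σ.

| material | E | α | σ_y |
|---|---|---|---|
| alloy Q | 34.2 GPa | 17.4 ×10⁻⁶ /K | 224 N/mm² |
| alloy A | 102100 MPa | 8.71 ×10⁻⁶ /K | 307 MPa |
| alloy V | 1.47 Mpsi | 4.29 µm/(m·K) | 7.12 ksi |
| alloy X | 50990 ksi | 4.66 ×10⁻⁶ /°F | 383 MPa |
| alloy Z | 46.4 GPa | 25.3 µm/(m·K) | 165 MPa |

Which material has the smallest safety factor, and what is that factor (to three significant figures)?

alloy X, n = 1.18

With everything in SI (GPa, ×10⁻⁶/K, MPa):
  alloy Q: E = 34.20, α = 17.4, σ_y = 224.0 → σ = 65.5 MPa, n = 3.42
  alloy A: E = 102.1, α = 8.71, σ_y = 307.0 → σ = 97.8 MPa, n = 3.14
  alloy V: E = 10.14, α = 4.29, σ_y = 49.09 → σ = 4.78 MPa, n = 10.3
  alloy X: E = 351.6, α = 8.39, σ_y = 383.0 → σ = 324 MPa, n = 1.18
  alloy Z: E = 46.40, α = 25.3, σ_y = 165.0 → σ = 129 MPa, n = 1.28
Alloy X has the lowest safety factor, n = 1.18.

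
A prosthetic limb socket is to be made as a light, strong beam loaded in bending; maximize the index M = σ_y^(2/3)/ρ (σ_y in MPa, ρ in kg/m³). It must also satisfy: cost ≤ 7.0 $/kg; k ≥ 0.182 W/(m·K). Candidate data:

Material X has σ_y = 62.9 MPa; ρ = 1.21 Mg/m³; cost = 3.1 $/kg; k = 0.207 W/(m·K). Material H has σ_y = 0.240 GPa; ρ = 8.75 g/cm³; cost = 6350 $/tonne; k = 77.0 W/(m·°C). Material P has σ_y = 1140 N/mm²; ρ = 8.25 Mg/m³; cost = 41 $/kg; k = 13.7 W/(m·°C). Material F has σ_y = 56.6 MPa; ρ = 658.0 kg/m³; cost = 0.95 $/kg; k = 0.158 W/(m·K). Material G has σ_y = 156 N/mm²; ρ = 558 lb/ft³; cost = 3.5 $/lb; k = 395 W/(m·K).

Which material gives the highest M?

Screen on constraints: cost ≤ 7.0 $/kg; k ≥ 0.182 W/(m·K). Survivors: material X, material H.
Putting every candidate on a common basis:
  material X: σ_y = 62.90 MPa, ρ = 1210 kg/m³
  material H: σ_y = 240.0 MPa, ρ = 8750 kg/m³
  material X: M = 13.1×10⁻³
  material H: M = 4.41×10⁻³
The maximum is for material X.

material X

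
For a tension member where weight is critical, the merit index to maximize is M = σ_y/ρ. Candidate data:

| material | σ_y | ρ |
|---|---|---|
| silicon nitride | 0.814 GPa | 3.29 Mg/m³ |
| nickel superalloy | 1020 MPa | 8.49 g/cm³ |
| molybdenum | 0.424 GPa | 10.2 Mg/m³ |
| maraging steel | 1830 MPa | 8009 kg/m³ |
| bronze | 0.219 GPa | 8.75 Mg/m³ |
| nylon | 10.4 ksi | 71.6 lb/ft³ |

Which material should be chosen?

Putting every candidate on a common basis:
  silicon nitride: σ_y = 814.0 MPa, ρ = 3290 kg/m³
  nickel superalloy: σ_y = 1020 MPa, ρ = 8490 kg/m³
  molybdenum: σ_y = 424.0 MPa, ρ = 10200 kg/m³
  maraging steel: σ_y = 1830 MPa, ρ = 8009 kg/m³
  bronze: σ_y = 219.0 MPa, ρ = 8750 kg/m³
  nylon: σ_y = 71.71 MPa, ρ = 1147 kg/m³
  silicon nitride: M = 247 kN·m/kg
  maraging steel: M = 228 kN·m/kg
  nickel superalloy: M = 120 kN·m/kg
  nylon: M = 62.5 kN·m/kg
  molybdenum: M = 41.6 kN·m/kg
  bronze: M = 25.0 kN·m/kg
Silicon nitride ranks first.

silicon nitride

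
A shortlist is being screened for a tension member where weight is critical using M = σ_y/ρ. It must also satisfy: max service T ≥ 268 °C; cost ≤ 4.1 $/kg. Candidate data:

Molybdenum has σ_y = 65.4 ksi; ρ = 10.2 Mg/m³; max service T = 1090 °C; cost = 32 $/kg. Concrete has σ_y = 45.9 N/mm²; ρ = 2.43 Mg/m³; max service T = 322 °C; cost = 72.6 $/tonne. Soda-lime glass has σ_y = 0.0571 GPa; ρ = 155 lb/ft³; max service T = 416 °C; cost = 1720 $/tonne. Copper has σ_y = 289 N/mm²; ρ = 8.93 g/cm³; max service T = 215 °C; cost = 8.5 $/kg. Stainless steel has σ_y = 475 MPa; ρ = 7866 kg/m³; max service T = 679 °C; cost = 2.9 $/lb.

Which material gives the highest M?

Screen on constraints: max service T ≥ 268 °C; cost ≤ 4.1 $/kg. Survivors: concrete, soda-lime glass.
In SI units:
  concrete: σ_y = 45.90 MPa, ρ = 2430 kg/m³
  soda-lime glass: σ_y = 57.10 MPa, ρ = 2483 kg/m³
  soda-lime glass: M = 23.0 kN·m/kg
  concrete: M = 18.9 kN·m/kg
Soda-lime glass ranks first.

soda-lime glass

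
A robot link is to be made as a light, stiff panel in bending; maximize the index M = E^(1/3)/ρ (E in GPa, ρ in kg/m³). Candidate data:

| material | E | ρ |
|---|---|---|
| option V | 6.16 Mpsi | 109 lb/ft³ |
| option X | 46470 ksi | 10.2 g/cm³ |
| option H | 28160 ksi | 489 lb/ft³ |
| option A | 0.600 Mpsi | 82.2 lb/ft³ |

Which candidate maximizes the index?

Normalizing units and computing the index:
  option V: E = 42.47 GPa, ρ = 1746 kg/m³
  option X: E = 320.4 GPa, ρ = 10200 kg/m³
  option H: E = 194.2 GPa, ρ = 7833 kg/m³
  option A: E = 4.137 GPa, ρ = 1317 kg/m³
  option V: M = 2.00×10⁻³
  option A: M = 1.22×10⁻³
  option H: M = 0.739×10⁻³
  option X: M = 0.671×10⁻³
The maximum is for option V.

option V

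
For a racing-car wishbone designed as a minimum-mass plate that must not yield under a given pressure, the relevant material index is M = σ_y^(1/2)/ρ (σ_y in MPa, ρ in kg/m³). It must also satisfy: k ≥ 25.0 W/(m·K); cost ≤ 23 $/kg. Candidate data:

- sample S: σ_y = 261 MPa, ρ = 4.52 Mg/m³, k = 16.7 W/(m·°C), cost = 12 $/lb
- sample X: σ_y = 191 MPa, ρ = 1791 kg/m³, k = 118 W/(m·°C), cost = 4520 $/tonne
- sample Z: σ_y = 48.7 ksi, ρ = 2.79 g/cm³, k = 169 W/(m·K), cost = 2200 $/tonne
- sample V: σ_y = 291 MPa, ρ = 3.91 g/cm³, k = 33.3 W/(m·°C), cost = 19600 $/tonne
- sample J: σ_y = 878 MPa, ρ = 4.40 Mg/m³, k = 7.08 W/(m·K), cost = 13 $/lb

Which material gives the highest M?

sample X

Screen on constraints: k ≥ 25.0 W/(m·K); cost ≤ 23 $/kg. Survivors: sample X, sample Z, sample V.
After converting to SI:
  sample X: σ_y = 191.0 MPa, ρ = 1791 kg/m³
  sample Z: σ_y = 335.8 MPa, ρ = 2790 kg/m³
  sample V: σ_y = 291.0 MPa, ρ = 3910 kg/m³
  sample X: M = 7.72×10⁻³
  sample Z: M = 6.57×10⁻³
  sample V: M = 4.36×10⁻³
Sample X ranks first.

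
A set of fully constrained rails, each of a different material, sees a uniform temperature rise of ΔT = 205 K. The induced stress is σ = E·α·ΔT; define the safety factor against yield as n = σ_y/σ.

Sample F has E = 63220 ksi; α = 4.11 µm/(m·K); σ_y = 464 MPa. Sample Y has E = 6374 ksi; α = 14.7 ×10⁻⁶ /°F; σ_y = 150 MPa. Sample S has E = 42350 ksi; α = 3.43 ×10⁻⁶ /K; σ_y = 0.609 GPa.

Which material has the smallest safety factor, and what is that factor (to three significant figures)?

Per material, after unit conversion:
  sample F: E = 435.9, α = 4.11, σ_y = 464.0 → σ = 367 MPa, n = 1.26
  sample Y: E = 43.95, α = 26.5, σ_y = 150.0 → σ = 238 MPa, n = 0.629
  sample S: E = 292.0, α = 3.43, σ_y = 609.0 → σ = 205 MPa, n = 2.97
Smallest n: sample Y with n = 0.629.

sample Y, n = 0.629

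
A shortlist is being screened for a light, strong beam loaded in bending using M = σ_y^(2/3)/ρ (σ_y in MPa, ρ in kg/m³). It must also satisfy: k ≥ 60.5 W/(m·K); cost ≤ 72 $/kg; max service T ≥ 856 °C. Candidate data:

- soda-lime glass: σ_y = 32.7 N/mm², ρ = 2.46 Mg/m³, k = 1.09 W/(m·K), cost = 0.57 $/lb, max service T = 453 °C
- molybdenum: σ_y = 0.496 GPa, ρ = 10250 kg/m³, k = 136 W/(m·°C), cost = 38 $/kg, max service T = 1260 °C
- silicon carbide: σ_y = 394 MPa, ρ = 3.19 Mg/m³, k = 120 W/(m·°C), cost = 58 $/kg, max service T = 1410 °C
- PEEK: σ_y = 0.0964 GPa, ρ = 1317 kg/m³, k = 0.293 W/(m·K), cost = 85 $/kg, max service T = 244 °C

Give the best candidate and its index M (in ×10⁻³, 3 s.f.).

Screen on constraints: k ≥ 60.5 W/(m·K); cost ≤ 72 $/kg; max service T ≥ 856 °C. Survivors: molybdenum, silicon carbide.
After converting to SI:
  molybdenum: σ_y = 496.0 MPa, ρ = 10250 kg/m³
  silicon carbide: σ_y = 394.0 MPa, ρ = 3190 kg/m³
  silicon carbide: M = 16.8×10⁻³
  molybdenum: M = 6.11×10⁻³
Silicon carbide has the largest M.

silicon carbide, M = 16.8×10⁻³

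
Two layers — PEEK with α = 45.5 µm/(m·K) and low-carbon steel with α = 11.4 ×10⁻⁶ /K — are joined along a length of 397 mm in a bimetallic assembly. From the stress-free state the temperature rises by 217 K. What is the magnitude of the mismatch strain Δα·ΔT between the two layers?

7.40×10⁻³

Δα = |45.5 − 11.4|×10⁻⁶/K = 34.1×10⁻⁶/K.
Mismatch strain = Δα·ΔT = 34.1×10⁻⁶ × 217.0 = 7.40×10⁻³.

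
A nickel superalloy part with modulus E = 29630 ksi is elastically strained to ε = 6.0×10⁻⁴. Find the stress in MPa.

E = 29630 ksi = 204.3 GPa.
σ = E·ε = 204300 MPa × 6.0×10⁻⁴ = 123 MPa.

123 MPa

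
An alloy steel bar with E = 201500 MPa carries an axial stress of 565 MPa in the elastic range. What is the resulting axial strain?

E = 201500 MPa = 201.5 GPa = 201500 MPa.
ε = σ/E = 565 / 201500 = 2.80×10⁻³.

2.80×10⁻³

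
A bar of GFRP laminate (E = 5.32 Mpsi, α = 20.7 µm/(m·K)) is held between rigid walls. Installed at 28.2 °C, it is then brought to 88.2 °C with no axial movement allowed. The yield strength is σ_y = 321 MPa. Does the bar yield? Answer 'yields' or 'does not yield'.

does not yield

E = 5.32 Mpsi = 36.68 GPa.
ΔT = 60.00 K. Constrained thermal stress σ = E·α·ΔT = 36.68×10³ MPa × 20.7×10⁻⁶ × 60.00 = 45.6 MPa (compressive).
Compare to σ_y = 321 MPa: σ < σ_y, so it does not yield.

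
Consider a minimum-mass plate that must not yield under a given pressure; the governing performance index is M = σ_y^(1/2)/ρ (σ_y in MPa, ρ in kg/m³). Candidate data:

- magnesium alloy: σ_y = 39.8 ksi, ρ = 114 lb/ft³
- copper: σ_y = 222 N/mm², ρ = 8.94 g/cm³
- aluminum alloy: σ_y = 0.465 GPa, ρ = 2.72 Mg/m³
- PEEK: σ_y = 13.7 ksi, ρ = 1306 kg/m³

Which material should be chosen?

Convert each candidate to consistent units, then evaluate M:
  magnesium alloy: σ_y = 274.4 MPa, ρ = 1826 kg/m³
  copper: σ_y = 222.0 MPa, ρ = 8940 kg/m³
  aluminum alloy: σ_y = 465.0 MPa, ρ = 2720 kg/m³
  PEEK: σ_y = 94.46 MPa, ρ = 1306 kg/m³
  magnesium alloy: M = 9.07×10⁻³
  aluminum alloy: M = 7.93×10⁻³
  PEEK: M = 7.44×10⁻³
  copper: M = 1.67×10⁻³
Magnesium alloy has the largest M.

magnesium alloy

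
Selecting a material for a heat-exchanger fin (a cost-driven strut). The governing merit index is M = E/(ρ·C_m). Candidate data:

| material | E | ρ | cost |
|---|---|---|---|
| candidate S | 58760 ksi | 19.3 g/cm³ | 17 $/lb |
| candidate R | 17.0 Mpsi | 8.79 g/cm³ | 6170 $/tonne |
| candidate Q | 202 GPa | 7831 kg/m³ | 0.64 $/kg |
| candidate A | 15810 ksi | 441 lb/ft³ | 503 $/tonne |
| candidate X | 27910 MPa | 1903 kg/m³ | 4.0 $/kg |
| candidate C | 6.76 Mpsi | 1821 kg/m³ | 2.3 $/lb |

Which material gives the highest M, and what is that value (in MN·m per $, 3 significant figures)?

candidate Q, M = 40.3 MN·m per $

Putting every candidate on a common basis:
  candidate S: E = 405.1 GPa, ρ = 19300 kg/m³, cost = 37.48 $/kg
  candidate R: E = 117.2 GPa, ρ = 8790 kg/m³, cost = 6.170 $/kg
  candidate Q: E = 202.0 GPa, ρ = 7831 kg/m³, cost = 0.6400 $/kg
  candidate A: E = 109.0 GPa, ρ = 7064 kg/m³, cost = 0.5030 $/kg
  candidate X: E = 27.91 GPa, ρ = 1903 kg/m³, cost = 4.000 $/kg
  candidate C: E = 46.61 GPa, ρ = 1821 kg/m³, cost = 5.071 $/kg
  candidate Q: M = 40.3 MN·m per $
  candidate A: M = 30.7 MN·m per $
  candidate C: M = 5.05 MN·m per $
  candidate X: M = 3.67 MN·m per $
  candidate R: M = 2.16 MN·m per $
  candidate S: M = 0.560 MN·m per $
The maximum is for candidate Q.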